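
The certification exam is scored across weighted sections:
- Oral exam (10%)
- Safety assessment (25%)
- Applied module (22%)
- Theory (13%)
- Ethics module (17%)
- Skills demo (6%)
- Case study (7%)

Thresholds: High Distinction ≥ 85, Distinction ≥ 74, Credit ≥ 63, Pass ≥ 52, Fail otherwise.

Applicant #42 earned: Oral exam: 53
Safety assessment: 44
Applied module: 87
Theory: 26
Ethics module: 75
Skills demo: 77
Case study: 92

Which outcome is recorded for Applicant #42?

Pass

Weighted total:
  Oral exam 53 × 0.1 = 5.3
  Safety assessment 44 × 0.25 = 11
  Applied module 87 × 0.22 = 19.14
  Theory 26 × 0.13 = 3.38
  Ethics module 75 × 0.17 = 12.75
  Skills demo 77 × 0.06 = 4.62
  Case study 92 × 0.07 = 6.44
Sum = 62.63
62.63 is ≥ 52 and < 63 → Pass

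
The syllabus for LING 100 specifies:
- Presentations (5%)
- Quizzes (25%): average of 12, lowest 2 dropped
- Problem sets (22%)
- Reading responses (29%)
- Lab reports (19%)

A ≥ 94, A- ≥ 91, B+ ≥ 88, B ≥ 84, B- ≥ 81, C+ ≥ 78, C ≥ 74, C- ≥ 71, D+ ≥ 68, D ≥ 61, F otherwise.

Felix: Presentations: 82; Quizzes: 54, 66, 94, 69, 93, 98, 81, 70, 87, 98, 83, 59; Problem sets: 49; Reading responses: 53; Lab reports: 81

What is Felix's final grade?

Quizzes: drop 54, 59 → average of remaining 10 = 839/10 = 83.9
Weighted total:
  Presentations 82 × 0.05 = 4.1
  Quizzes 83.9 × 0.25 = 20.975
  Problem sets 49 × 0.22 = 10.78
  Reading responses 53 × 0.29 = 15.37
  Lab reports 81 × 0.19 = 15.39
Sum = 66.615
66.615 is ≥ 61 and < 68 → D

D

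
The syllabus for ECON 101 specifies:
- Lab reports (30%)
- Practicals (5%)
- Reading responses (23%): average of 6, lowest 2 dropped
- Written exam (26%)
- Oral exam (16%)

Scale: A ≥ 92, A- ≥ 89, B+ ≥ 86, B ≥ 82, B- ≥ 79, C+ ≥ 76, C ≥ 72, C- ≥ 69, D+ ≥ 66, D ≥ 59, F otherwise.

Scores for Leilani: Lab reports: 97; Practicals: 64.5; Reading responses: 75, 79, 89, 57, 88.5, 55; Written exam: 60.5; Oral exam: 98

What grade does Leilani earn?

B

Reading responses: drop 55, 57 → average of remaining 4 = 331.5/4 = 82.875
Weighted total:
  Lab reports 97 × 0.3 = 29.1
  Practicals 64.5 × 0.05 = 3.225
  Reading responses 82.875 × 0.23 = 19.06125
  Written exam 60.5 × 0.26 = 15.73
  Oral exam 98 × 0.16 = 15.68
Sum = 82.79625
82.79625 is ≥ 82 and < 86 → B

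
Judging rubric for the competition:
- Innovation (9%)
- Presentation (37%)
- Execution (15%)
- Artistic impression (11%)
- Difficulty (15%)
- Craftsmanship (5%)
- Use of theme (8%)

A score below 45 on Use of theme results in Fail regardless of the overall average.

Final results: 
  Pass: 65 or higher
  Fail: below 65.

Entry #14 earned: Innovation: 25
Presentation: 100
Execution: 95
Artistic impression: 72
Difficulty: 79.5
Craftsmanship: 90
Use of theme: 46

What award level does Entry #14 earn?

Pass

Use of theme score 46 ≥ 45: minimum met.
Weighted total:
  Innovation 25 × 0.09 = 2.25
  Presentation 100 × 0.37 = 37
  Execution 95 × 0.15 = 14.25
  Artistic impression 72 × 0.11 = 7.92
  Difficulty 79.5 × 0.15 = 11.925
  Craftsmanship 90 × 0.05 = 4.5
  Use of theme 46 × 0.08 = 3.68
Sum = 81.525
81.525 ≥ 65 → Pass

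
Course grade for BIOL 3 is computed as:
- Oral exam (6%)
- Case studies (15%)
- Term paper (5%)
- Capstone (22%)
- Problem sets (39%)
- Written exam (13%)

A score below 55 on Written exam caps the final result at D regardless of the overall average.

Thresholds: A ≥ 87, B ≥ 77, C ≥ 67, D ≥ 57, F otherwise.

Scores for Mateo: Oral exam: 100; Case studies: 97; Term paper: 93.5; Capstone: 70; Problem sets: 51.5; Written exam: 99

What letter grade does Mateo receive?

Written exam score 99 ≥ 55: minimum met.
Weighted total:
  Oral exam 100 × 0.06 = 6
  Case studies 97 × 0.15 = 14.55
  Term paper 93.5 × 0.05 = 4.675
  Capstone 70 × 0.22 = 15.4
  Problem sets 51.5 × 0.39 = 20.085
  Written exam 99 × 0.13 = 12.87
Sum = 73.58
73.58 is ≥ 67 and < 77 → C

C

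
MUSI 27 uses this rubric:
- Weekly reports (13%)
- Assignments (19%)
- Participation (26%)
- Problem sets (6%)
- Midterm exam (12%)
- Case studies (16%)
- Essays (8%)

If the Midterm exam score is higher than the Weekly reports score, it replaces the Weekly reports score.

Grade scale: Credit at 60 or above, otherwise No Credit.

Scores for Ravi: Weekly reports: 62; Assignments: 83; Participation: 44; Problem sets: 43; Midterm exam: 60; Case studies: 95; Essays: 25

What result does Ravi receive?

Credit

Midterm exam (60) ≤ Weekly reports (62), so Weekly reports stays at 62.
Weighted total:
  Weekly reports 62 × 0.13 = 8.06
  Assignments 83 × 0.19 = 15.77
  Participation 44 × 0.26 = 11.44
  Problem sets 43 × 0.06 = 2.58
  Midterm exam 60 × 0.12 = 7.2
  Case studies 95 × 0.16 = 15.2
  Essays 25 × 0.08 = 2
Sum = 62.25
62.25 ≥ 60 → Credit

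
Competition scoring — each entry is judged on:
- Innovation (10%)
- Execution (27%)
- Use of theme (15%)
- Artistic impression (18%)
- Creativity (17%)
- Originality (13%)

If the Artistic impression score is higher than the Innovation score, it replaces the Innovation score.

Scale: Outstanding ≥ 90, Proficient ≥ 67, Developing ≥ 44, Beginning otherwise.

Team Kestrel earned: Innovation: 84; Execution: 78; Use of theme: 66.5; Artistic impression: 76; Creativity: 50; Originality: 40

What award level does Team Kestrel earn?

Artistic impression (76) ≤ Innovation (84), so Innovation stays at 84.
Weighted total:
  Innovation 84 × 0.1 = 8.4
  Execution 78 × 0.27 = 21.06
  Use of theme 66.5 × 0.15 = 9.975
  Artistic impression 76 × 0.18 = 13.68
  Creativity 50 × 0.17 = 8.5
  Originality 40 × 0.13 = 5.2
Sum = 66.815
66.815 is ≥ 44 and < 67 → Developing

Developing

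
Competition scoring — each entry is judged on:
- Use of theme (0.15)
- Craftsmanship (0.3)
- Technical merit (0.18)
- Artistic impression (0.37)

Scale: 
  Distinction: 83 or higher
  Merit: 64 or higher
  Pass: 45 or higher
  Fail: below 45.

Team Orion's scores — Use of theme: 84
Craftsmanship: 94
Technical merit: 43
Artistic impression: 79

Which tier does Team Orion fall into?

Merit

Weighted total:
  Use of theme 84 × 0.15 = 12.6
  Craftsmanship 94 × 0.3 = 28.2
  Technical merit 43 × 0.18 = 7.74
  Artistic impression 79 × 0.37 = 29.23
Sum = 77.77
77.77 is ≥ 64 and < 83 → Merit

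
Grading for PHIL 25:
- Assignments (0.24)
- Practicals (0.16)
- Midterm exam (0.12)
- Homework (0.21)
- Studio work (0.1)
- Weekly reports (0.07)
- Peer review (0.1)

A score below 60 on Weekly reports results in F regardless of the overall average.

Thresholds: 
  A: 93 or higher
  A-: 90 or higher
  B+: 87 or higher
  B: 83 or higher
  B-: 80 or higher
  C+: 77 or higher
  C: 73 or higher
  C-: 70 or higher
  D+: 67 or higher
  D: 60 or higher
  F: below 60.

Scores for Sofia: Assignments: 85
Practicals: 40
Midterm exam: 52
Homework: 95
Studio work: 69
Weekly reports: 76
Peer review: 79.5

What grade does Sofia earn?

C

Weekly reports score 76 ≥ 60: minimum met.
Weighted total:
  Assignments 85 × 0.24 = 20.4
  Practicals 40 × 0.16 = 6.4
  Midterm exam 52 × 0.12 = 6.24
  Homework 95 × 0.21 = 19.95
  Studio work 69 × 0.1 = 6.9
  Weekly reports 76 × 0.07 = 5.32
  Peer review 79.5 × 0.1 = 7.95
Sum = 73.16
73.16 is ≥ 73 and < 77 → C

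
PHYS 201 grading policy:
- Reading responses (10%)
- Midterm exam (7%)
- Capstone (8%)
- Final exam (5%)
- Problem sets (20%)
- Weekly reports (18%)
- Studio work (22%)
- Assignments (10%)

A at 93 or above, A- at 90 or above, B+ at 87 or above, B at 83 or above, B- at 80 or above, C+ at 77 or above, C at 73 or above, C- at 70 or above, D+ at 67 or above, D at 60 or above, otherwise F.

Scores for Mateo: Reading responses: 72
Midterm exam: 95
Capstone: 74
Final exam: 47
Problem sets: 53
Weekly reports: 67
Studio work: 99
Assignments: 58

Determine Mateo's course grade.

Weighted total:
  Reading responses 72 × 0.1 = 7.2
  Midterm exam 95 × 0.07 = 6.65
  Capstone 74 × 0.08 = 5.92
  Final exam 47 × 0.05 = 2.35
  Problem sets 53 × 0.2 = 10.6
  Weekly reports 67 × 0.18 = 12.06
  Studio work 99 × 0.22 = 21.78
  Assignments 58 × 0.1 = 5.8
Sum = 72.36
72.36 is ≥ 70 and < 73 → C-

C-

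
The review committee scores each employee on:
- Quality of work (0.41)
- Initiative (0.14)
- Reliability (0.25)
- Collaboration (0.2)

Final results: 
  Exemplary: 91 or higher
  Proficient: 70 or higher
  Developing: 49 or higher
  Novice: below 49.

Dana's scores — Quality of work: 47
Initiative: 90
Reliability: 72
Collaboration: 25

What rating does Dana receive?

Developing

Weighted total:
  Quality of work 47 × 0.41 = 19.27
  Initiative 90 × 0.14 = 12.6
  Reliability 72 × 0.25 = 18
  Collaboration 25 × 0.2 = 5
Sum = 54.87
54.87 is ≥ 49 and < 70 → Developing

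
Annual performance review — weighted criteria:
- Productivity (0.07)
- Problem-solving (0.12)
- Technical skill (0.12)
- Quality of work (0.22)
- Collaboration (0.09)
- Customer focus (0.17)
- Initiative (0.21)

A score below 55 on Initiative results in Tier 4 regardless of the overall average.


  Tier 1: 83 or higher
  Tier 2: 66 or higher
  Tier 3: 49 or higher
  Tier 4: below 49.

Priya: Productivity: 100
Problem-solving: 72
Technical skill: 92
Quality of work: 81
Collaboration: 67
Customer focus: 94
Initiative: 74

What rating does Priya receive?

Initiative score 74 ≥ 55: minimum met.
Weighted total:
  Productivity 100 × 0.07 = 7
  Problem-solving 72 × 0.12 = 8.64
  Technical skill 92 × 0.12 = 11.04
  Quality of work 81 × 0.22 = 17.82
  Collaboration 67 × 0.09 = 6.03
  Customer focus 94 × 0.17 = 15.98
  Initiative 74 × 0.21 = 15.54
Sum = 82.05
82.05 is ≥ 66 and < 83 → Tier 2

Tier 2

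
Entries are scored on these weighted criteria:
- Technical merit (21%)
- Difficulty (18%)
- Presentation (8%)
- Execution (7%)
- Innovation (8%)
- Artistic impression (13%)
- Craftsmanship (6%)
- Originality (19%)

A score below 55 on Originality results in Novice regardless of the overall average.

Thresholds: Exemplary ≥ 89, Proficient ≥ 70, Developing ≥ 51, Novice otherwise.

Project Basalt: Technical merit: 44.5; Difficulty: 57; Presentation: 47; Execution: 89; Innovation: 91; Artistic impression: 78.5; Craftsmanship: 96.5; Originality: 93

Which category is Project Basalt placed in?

Proficient

Originality score 93 ≥ 55: minimum met.
Weighted total:
  Technical merit 44.5 × 0.21 = 9.345
  Difficulty 57 × 0.18 = 10.26
  Presentation 47 × 0.08 = 3.76
  Execution 89 × 0.07 = 6.23
  Innovation 91 × 0.08 = 7.28
  Artistic impression 78.5 × 0.13 = 10.205
  Craftsmanship 96.5 × 0.06 = 5.79
  Originality 93 × 0.19 = 17.67
Sum = 70.54
70.54 is ≥ 70 and < 89 → Proficient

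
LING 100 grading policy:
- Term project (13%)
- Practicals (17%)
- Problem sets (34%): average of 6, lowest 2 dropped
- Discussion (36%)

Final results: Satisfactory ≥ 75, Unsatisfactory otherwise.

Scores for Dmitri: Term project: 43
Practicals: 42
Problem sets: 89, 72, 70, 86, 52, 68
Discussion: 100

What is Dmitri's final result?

Problem sets: drop 52, 68 → average of remaining 4 = 317/4 = 79.25
Weighted total:
  Term project 43 × 0.13 = 5.59
  Practicals 42 × 0.17 = 7.14
  Problem sets 79.25 × 0.34 = 26.945
  Discussion 100 × 0.36 = 36
Sum = 75.675
75.675 ≥ 75 → Satisfactory

Satisfactory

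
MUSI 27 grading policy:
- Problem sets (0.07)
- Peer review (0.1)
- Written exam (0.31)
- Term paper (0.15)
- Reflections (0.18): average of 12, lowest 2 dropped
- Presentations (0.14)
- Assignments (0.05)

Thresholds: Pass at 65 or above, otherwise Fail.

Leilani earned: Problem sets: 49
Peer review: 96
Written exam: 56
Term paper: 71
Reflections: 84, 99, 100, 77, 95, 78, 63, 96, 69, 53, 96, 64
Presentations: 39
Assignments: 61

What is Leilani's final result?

Reflections: drop 53, 63 → average of remaining 10 = 858/10 = 85.8
Weighted total:
  Problem sets 49 × 0.07 = 3.43
  Peer review 96 × 0.1 = 9.6
  Written exam 56 × 0.31 = 17.36
  Term paper 71 × 0.15 = 10.65
  Reflections 85.8 × 0.18 = 15.444
  Presentations 39 × 0.14 = 5.46
  Assignments 61 × 0.05 = 3.05
Sum = 64.994
64.994 < 65 → Fail

Fail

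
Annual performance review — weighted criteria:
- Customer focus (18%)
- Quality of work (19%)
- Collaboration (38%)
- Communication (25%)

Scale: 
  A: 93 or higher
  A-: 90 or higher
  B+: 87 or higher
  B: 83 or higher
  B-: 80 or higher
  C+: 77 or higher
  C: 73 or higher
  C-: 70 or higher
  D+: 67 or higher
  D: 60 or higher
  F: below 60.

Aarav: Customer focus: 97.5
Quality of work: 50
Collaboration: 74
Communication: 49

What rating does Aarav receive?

Weighted total:
  Customer focus 97.5 × 0.18 = 17.55
  Quality of work 50 × 0.19 = 9.5
  Collaboration 74 × 0.38 = 28.12
  Communication 49 × 0.25 = 12.25
Sum = 67.42
67.42 is ≥ 67 and < 70 → D+

D+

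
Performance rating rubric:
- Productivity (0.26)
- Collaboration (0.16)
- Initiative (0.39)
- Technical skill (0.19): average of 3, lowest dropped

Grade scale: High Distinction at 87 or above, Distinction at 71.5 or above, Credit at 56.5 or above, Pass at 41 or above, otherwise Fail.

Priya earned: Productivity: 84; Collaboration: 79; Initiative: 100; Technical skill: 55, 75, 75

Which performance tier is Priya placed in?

High Distinction

Technical skill: drop 55 → average of remaining 2 = 150/2 = 75
Weighted total:
  Productivity 84 × 0.26 = 21.84
  Collaboration 79 × 0.16 = 12.64
  Initiative 100 × 0.39 = 39
  Technical skill 75 × 0.19 = 14.25
Sum = 87.73
87.73 ≥ 87 → High Distinction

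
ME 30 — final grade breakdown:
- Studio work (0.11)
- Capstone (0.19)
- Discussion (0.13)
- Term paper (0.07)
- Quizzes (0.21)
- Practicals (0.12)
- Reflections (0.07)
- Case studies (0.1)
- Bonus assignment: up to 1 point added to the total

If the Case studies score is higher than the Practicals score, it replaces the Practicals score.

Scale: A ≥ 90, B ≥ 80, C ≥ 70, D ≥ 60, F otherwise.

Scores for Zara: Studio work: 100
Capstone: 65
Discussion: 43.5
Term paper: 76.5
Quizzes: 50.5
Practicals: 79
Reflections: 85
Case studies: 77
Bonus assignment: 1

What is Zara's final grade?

D

Case studies (77) ≤ Practicals (79), so Practicals stays at 79.
Weighted total:
  Studio work 100 × 0.11 = 11
  Capstone 65 × 0.19 = 12.35
  Discussion 43.5 × 0.13 = 5.655
  Term paper 76.5 × 0.07 = 5.355
  Quizzes 50.5 × 0.21 = 10.605
  Practicals 79 × 0.12 = 9.48
  Reflections 85 × 0.07 = 5.95
  Case studies 77 × 0.1 = 7.7
Sum = 68.095
Bonus assignment: 68.095 + 1 = 69.095
69.095 is ≥ 60 and < 70 → D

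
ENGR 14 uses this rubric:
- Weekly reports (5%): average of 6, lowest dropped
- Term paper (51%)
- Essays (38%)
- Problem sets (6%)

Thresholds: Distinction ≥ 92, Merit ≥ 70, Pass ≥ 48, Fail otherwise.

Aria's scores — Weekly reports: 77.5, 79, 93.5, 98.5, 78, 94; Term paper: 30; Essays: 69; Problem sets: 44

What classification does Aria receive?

Weekly reports: drop 77.5 → average of remaining 5 = 443/5 = 88.6
Weighted total:
  Weekly reports 88.6 × 0.05 = 4.43
  Term paper 30 × 0.51 = 15.3
  Essays 69 × 0.38 = 26.22
  Problem sets 44 × 0.06 = 2.64
Sum = 48.59
48.59 is ≥ 48 and < 70 → Pass

Pass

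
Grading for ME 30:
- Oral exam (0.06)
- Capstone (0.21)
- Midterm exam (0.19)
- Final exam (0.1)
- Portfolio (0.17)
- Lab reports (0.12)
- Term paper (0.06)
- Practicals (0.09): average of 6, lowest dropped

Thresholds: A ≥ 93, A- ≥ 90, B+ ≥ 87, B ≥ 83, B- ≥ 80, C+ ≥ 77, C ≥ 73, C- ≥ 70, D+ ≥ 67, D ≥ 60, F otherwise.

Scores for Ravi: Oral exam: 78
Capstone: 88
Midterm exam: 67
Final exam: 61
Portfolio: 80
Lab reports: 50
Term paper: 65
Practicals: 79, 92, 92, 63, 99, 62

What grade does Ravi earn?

C

Practicals: drop 62 → average of remaining 5 = 425/5 = 85
Weighted total:
  Oral exam 78 × 0.06 = 4.68
  Capstone 88 × 0.21 = 18.48
  Midterm exam 67 × 0.19 = 12.73
  Final exam 61 × 0.1 = 6.1
  Portfolio 80 × 0.17 = 13.6
  Lab reports 50 × 0.12 = 6
  Term paper 65 × 0.06 = 3.9
  Practicals 85 × 0.09 = 7.65
Sum = 73.14
73.14 is ≥ 73 and < 77 → C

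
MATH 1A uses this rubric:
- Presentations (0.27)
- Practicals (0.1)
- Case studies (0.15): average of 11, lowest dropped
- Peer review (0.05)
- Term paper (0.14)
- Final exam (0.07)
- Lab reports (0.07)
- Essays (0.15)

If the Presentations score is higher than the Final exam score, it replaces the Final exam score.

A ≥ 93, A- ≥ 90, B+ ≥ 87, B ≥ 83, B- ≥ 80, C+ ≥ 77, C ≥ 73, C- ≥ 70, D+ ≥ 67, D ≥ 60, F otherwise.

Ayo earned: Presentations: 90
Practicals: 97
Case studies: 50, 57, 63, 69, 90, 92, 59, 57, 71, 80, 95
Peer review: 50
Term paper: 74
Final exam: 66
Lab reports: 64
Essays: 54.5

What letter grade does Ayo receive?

C

Case studies: drop 50 → average of remaining 10 = 733/10 = 73.3
Presentations (90) > Final exam (66), so Final exam counts as 90.
Weighted total:
  Presentations 90 × 0.27 = 24.3
  Practicals 97 × 0.1 = 9.7
  Case studies 73.3 × 0.15 = 10.995
  Peer review 50 × 0.05 = 2.5
  Term paper 74 × 0.14 = 10.36
  Final exam 90 × 0.07 = 6.3
  Lab reports 64 × 0.07 = 4.48
  Essays 54.5 × 0.15 = 8.175
Sum = 76.81
76.81 is ≥ 73 and < 77 → C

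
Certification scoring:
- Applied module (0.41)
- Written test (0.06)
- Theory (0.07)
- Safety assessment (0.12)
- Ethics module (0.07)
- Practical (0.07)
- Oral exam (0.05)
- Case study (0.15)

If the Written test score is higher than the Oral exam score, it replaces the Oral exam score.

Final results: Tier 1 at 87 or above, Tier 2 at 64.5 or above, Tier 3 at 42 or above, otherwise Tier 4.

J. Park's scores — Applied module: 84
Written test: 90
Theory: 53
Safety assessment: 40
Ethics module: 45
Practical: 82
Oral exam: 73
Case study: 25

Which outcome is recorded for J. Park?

Written test (90) > Oral exam (73), so Oral exam counts as 90.
Weighted total:
  Applied module 84 × 0.41 = 34.44
  Written test 90 × 0.06 = 5.4
  Theory 53 × 0.07 = 3.71
  Safety assessment 40 × 0.12 = 4.8
  Ethics module 45 × 0.07 = 3.15
  Practical 82 × 0.07 = 5.74
  Oral exam 90 × 0.05 = 4.5
  Case study 25 × 0.15 = 3.75
Sum = 65.49
65.49 is ≥ 64.5 and < 87 → Tier 2

Tier 2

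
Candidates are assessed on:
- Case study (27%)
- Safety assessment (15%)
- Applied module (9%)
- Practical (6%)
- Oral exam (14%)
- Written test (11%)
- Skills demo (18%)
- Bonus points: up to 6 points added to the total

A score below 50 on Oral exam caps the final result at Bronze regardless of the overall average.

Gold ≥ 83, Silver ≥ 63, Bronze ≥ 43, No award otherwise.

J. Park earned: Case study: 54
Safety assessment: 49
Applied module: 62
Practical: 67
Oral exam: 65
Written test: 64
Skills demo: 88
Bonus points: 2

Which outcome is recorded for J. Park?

Silver

Oral exam score 65 ≥ 50: minimum met.
Weighted total:
  Case study 54 × 0.27 = 14.58
  Safety assessment 49 × 0.15 = 7.35
  Applied module 62 × 0.09 = 5.58
  Practical 67 × 0.06 = 4.02
  Oral exam 65 × 0.14 = 9.1
  Written test 64 × 0.11 = 7.04
  Skills demo 88 × 0.18 = 15.84
Sum = 63.51
Bonus points: 63.51 + 2 = 65.51
65.51 is ≥ 63 and < 83 → Silver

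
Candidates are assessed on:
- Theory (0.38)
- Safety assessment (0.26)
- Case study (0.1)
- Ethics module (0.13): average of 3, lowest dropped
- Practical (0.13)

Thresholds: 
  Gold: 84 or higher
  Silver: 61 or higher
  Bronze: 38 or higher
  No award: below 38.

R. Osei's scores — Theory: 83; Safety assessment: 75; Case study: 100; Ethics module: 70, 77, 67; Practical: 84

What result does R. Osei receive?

Ethics module: drop 67 → average of remaining 2 = 147/2 = 73.5
Weighted total:
  Theory 83 × 0.38 = 31.54
  Safety assessment 75 × 0.26 = 19.5
  Case study 100 × 0.1 = 10
  Ethics module 73.5 × 0.13 = 9.555
  Practical 84 × 0.13 = 10.92
Sum = 81.515
81.515 is ≥ 61 and < 84 → Silver

Silver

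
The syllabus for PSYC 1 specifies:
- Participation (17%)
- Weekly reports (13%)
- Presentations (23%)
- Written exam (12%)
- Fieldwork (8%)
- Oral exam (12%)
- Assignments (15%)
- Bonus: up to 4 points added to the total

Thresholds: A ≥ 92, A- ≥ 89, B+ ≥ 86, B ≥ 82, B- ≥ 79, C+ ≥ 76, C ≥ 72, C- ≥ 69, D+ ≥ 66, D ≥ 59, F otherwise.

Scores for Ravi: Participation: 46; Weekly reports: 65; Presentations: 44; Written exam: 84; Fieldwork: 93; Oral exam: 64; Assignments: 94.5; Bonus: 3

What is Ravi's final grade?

D+

Weighted total:
  Participation 46 × 0.17 = 7.82
  Weekly reports 65 × 0.13 = 8.45
  Presentations 44 × 0.23 = 10.12
  Written exam 84 × 0.12 = 10.08
  Fieldwork 93 × 0.08 = 7.44
  Oral exam 64 × 0.12 = 7.68
  Assignments 94.5 × 0.15 = 14.175
Sum = 65.765
Bonus: 65.765 + 3 = 68.765
68.765 is ≥ 66 and < 69 → D+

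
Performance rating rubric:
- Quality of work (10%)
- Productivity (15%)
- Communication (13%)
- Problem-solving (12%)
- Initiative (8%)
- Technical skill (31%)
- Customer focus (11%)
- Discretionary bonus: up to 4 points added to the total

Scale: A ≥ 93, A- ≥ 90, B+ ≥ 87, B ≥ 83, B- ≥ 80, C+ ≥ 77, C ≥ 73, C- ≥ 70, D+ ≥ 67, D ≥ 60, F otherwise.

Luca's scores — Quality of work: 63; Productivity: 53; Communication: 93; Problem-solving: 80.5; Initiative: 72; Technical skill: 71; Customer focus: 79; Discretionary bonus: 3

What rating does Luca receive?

Weighted total:
  Quality of work 63 × 0.1 = 6.3
  Productivity 53 × 0.15 = 7.95
  Communication 93 × 0.13 = 12.09
  Problem-solving 80.5 × 0.12 = 9.66
  Initiative 72 × 0.08 = 5.76
  Technical skill 71 × 0.31 = 22.01
  Customer focus 79 × 0.11 = 8.69
Sum = 72.46
Discretionary bonus: 72.46 + 3 = 75.46
75.46 is ≥ 73 and < 77 → C

C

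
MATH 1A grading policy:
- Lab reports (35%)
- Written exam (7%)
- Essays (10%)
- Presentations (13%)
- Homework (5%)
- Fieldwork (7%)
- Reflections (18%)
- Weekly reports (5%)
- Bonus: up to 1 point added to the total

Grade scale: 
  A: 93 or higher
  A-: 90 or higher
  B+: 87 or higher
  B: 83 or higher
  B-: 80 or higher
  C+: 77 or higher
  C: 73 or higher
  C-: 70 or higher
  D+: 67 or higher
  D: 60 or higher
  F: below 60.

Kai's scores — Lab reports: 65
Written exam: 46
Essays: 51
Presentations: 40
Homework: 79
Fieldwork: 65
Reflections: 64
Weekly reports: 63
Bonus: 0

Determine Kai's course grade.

Weighted total:
  Lab reports 65 × 0.35 = 22.75
  Written exam 46 × 0.07 = 3.22
  Essays 51 × 0.1 = 5.1
  Presentations 40 × 0.13 = 5.2
  Homework 79 × 0.05 = 3.95
  Fieldwork 65 × 0.07 = 4.55
  Reflections 64 × 0.18 = 11.52
  Weekly reports 63 × 0.05 = 3.15
Sum = 59.44
Bonus: 59.44 + 0 = 59.44
59.44 < 60 → F

F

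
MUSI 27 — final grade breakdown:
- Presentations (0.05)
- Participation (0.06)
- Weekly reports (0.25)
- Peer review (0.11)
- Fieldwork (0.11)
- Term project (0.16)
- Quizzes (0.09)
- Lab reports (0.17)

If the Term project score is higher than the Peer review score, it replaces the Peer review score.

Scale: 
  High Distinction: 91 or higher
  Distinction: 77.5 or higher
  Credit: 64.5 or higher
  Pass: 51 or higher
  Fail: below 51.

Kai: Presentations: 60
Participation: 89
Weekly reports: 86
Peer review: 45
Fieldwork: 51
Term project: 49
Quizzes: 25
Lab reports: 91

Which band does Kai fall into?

Credit

Term project (49) > Peer review (45), so Peer review counts as 49.
Weighted total:
  Presentations 60 × 0.05 = 3
  Participation 89 × 0.06 = 5.34
  Weekly reports 86 × 0.25 = 21.5
  Peer review 49 × 0.11 = 5.39
  Fieldwork 51 × 0.11 = 5.61
  Term project 49 × 0.16 = 7.84
  Quizzes 25 × 0.09 = 2.25
  Lab reports 91 × 0.17 = 15.47
Sum = 66.4
66.4 is ≥ 64.5 and < 77.5 → Credit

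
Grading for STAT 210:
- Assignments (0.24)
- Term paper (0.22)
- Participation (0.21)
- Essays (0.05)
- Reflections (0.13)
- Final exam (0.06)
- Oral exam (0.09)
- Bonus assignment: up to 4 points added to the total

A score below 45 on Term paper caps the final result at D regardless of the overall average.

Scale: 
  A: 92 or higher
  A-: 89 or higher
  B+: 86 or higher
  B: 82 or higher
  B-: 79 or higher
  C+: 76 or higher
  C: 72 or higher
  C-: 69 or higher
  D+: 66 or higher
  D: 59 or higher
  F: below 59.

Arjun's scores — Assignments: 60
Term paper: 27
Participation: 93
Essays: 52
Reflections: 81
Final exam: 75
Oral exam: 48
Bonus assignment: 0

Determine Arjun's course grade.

Term paper score 27 < 45: minimum not met.
Weighted total:
  Assignments 60 × 0.24 = 14.4
  Term paper 27 × 0.22 = 5.94
  Participation 93 × 0.21 = 19.53
  Essays 52 × 0.05 = 2.6
  Reflections 81 × 0.13 = 10.53
  Final exam 75 × 0.06 = 4.5
  Oral exam 48 × 0.09 = 4.32
Sum = 61.82
Bonus assignment: 61.82 + 0 = 61.82
61.82 would be D; cap at D applies → D.

D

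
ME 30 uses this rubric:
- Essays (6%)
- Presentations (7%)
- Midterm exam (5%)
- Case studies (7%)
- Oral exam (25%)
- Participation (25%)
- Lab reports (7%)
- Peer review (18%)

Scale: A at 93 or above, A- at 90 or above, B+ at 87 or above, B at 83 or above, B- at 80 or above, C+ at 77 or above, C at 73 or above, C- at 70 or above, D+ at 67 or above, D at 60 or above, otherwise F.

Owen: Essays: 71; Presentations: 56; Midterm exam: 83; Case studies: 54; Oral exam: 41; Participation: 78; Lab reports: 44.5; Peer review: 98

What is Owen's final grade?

D

Weighted total:
  Essays 71 × 0.06 = 4.26
  Presentations 56 × 0.07 = 3.92
  Midterm exam 83 × 0.05 = 4.15
  Case studies 54 × 0.07 = 3.78
  Oral exam 41 × 0.25 = 10.25
  Participation 78 × 0.25 = 19.5
  Lab reports 44.5 × 0.07 = 3.115
  Peer review 98 × 0.18 = 17.64
Sum = 66.615
66.615 is ≥ 60 and < 67 → D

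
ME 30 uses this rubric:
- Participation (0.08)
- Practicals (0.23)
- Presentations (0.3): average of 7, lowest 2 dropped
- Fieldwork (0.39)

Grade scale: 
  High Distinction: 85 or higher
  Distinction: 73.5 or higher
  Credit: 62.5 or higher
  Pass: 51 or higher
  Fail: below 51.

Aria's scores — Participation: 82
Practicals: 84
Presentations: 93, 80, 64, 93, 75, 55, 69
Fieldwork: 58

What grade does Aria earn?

Credit

Presentations: drop 55, 64 → average of remaining 5 = 410/5 = 82
Weighted total:
  Participation 82 × 0.08 = 6.56
  Practicals 84 × 0.23 = 19.32
  Presentations 82 × 0.3 = 24.6
  Fieldwork 58 × 0.39 = 22.62
Sum = 73.1
73.1 is ≥ 62.5 and < 73.5 → Credit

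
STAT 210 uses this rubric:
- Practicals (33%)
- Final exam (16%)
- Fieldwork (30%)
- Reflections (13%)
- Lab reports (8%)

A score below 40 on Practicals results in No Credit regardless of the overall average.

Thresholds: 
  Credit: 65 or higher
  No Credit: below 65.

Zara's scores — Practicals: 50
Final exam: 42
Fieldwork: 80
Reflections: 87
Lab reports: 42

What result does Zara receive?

No Credit

Practicals score 50 ≥ 40: minimum met.
Weighted total:
  Practicals 50 × 0.33 = 16.5
  Final exam 42 × 0.16 = 6.72
  Fieldwork 80 × 0.3 = 24
  Reflections 87 × 0.13 = 11.31
  Lab reports 42 × 0.08 = 3.36
Sum = 61.89
61.89 < 65 → No Credit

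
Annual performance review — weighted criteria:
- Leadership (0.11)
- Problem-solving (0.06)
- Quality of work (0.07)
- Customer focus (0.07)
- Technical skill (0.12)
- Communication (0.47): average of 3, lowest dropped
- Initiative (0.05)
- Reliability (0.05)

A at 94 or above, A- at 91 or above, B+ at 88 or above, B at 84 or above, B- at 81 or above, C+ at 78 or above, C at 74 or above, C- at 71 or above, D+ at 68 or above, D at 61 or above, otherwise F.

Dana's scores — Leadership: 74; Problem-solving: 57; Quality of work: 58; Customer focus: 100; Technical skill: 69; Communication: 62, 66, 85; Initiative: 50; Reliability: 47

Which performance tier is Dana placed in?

C-

Communication: drop 62 → average of remaining 2 = 151/2 = 75.5
Weighted total:
  Leadership 74 × 0.11 = 8.14
  Problem-solving 57 × 0.06 = 3.42
  Quality of work 58 × 0.07 = 4.06
  Customer focus 100 × 0.07 = 7
  Technical skill 69 × 0.12 = 8.28
  Communication 75.5 × 0.47 = 35.485
  Initiative 50 × 0.05 = 2.5
  Reliability 47 × 0.05 = 2.35
Sum = 71.235
71.235 is ≥ 71 and < 74 → C-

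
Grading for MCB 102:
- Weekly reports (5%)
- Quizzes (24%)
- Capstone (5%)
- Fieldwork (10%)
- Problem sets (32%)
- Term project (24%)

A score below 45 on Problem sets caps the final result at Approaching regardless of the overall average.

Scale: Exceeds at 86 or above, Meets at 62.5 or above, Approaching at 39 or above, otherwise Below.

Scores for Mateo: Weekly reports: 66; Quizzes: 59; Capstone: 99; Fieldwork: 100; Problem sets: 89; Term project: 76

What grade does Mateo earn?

Meets

Problem sets score 89 ≥ 45: minimum met.
Weighted total:
  Weekly reports 66 × 0.05 = 3.3
  Quizzes 59 × 0.24 = 14.16
  Capstone 99 × 0.05 = 4.95
  Fieldwork 100 × 0.1 = 10
  Problem sets 89 × 0.32 = 28.48
  Term project 76 × 0.24 = 18.24
Sum = 79.13
79.13 is ≥ 62.5 and < 86 → Meets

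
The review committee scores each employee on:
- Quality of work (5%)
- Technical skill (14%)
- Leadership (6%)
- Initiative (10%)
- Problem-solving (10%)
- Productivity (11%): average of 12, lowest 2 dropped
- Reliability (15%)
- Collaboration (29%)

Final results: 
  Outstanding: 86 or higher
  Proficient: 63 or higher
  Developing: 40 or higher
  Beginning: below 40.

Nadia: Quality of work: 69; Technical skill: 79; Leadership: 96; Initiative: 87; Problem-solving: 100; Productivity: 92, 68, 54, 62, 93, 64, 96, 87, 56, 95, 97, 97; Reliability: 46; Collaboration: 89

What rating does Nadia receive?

Proficient

Productivity: drop 54, 56 → average of remaining 10 = 851/10 = 85.1
Weighted total:
  Quality of work 69 × 0.05 = 3.45
  Technical skill 79 × 0.14 = 11.06
  Leadership 96 × 0.06 = 5.76
  Initiative 87 × 0.1 = 8.7
  Problem-solving 100 × 0.1 = 10
  Productivity 85.1 × 0.11 = 9.361
  Reliability 46 × 0.15 = 6.9
  Collaboration 89 × 0.29 = 25.81
Sum = 81.041
81.041 is ≥ 63 and < 86 → Proficient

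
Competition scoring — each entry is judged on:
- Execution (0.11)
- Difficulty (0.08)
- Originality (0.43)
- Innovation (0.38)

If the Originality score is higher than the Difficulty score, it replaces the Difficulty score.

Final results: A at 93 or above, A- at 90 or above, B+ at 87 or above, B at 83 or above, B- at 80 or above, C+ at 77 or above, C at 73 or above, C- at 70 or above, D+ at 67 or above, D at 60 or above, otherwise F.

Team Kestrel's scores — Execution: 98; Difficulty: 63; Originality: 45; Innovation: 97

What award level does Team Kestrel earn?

C-

Originality (45) ≤ Difficulty (63), so Difficulty stays at 63.
Weighted total:
  Execution 98 × 0.11 = 10.78
  Difficulty 63 × 0.08 = 5.04
  Originality 45 × 0.43 = 19.35
  Innovation 97 × 0.38 = 36.86
Sum = 72.03
72.03 is ≥ 70 and < 73 → C-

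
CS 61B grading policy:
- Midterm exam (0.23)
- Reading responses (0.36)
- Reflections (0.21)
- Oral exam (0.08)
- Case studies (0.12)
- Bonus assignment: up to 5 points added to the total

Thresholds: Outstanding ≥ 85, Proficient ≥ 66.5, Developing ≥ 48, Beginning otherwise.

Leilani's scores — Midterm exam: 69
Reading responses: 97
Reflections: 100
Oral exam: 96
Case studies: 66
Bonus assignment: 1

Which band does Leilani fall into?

Outstanding

Weighted total:
  Midterm exam 69 × 0.23 = 15.87
  Reading responses 97 × 0.36 = 34.92
  Reflections 100 × 0.21 = 21
  Oral exam 96 × 0.08 = 7.68
  Case studies 66 × 0.12 = 7.92
Sum = 87.39
Bonus assignment: 87.39 + 1 = 88.39
88.39 ≥ 85 → Outstanding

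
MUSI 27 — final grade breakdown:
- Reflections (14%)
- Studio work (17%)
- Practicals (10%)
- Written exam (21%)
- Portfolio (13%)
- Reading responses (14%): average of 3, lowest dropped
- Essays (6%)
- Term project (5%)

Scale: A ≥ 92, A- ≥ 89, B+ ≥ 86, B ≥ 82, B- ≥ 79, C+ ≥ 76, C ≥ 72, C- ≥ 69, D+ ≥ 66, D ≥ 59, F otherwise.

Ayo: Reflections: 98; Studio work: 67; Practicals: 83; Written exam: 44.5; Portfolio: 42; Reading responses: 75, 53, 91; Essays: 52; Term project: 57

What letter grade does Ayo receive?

D

Reading responses: drop 53 → average of remaining 2 = 166/2 = 83
Weighted total:
  Reflections 98 × 0.14 = 13.72
  Studio work 67 × 0.17 = 11.39
  Practicals 83 × 0.1 = 8.3
  Written exam 44.5 × 0.21 = 9.345
  Portfolio 42 × 0.13 = 5.46
  Reading responses 83 × 0.14 = 11.62
  Essays 52 × 0.06 = 3.12
  Term project 57 × 0.05 = 2.85
Sum = 65.805
65.805 is ≥ 59 and < 66 → D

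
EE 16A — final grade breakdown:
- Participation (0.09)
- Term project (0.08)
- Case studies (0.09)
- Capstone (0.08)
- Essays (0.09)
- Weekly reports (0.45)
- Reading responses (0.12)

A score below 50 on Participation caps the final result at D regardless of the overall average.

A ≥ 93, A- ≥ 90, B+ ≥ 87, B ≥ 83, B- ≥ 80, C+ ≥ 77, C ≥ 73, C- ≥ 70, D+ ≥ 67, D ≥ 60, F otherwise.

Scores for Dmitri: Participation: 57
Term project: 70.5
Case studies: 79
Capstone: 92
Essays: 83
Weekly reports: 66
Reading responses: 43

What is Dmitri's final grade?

Participation score 57 ≥ 50: minimum met.
Weighted total:
  Participation 57 × 0.09 = 5.13
  Term project 70.5 × 0.08 = 5.64
  Case studies 79 × 0.09 = 7.11
  Capstone 92 × 0.08 = 7.36
  Essays 83 × 0.09 = 7.47
  Weekly reports 66 × 0.45 = 29.7
  Reading responses 43 × 0.12 = 5.16
Sum = 67.57
67.57 is ≥ 67 and < 70 → D+

D+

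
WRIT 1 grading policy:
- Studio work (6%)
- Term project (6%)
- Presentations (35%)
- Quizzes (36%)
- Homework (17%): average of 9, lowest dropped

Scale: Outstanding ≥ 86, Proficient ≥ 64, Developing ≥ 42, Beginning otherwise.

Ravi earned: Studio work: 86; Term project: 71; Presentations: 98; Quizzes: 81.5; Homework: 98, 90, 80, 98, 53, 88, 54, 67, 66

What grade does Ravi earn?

Outstanding

Homework: drop 53 → average of remaining 8 = 641/8 = 80.125
Weighted total:
  Studio work 86 × 0.06 = 5.16
  Term project 71 × 0.06 = 4.26
  Presentations 98 × 0.35 = 34.3
  Quizzes 81.5 × 0.36 = 29.34
  Homework 80.125 × 0.17 = 13.62125
Sum = 86.68125
86.68125 ≥ 86 → Outstanding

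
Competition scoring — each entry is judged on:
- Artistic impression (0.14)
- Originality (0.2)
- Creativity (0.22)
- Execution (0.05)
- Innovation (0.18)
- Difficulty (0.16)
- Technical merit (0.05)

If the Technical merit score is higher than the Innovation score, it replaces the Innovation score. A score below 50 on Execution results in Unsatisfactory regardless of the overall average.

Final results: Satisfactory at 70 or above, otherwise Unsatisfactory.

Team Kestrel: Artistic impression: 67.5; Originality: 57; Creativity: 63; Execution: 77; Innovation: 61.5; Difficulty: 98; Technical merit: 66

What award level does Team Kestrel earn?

Technical merit (66) > Innovation (61.5), so Innovation counts as 66.
Execution score 77 ≥ 50: minimum met.
Weighted total:
  Artistic impression 67.5 × 0.14 = 9.45
  Originality 57 × 0.2 = 11.4
  Creativity 63 × 0.22 = 13.86
  Execution 77 × 0.05 = 3.85
  Innovation 66 × 0.18 = 11.88
  Difficulty 98 × 0.16 = 15.68
  Technical merit 66 × 0.05 = 3.3
Sum = 69.42
69.42 < 70 → Unsatisfactory

Unsatisfactory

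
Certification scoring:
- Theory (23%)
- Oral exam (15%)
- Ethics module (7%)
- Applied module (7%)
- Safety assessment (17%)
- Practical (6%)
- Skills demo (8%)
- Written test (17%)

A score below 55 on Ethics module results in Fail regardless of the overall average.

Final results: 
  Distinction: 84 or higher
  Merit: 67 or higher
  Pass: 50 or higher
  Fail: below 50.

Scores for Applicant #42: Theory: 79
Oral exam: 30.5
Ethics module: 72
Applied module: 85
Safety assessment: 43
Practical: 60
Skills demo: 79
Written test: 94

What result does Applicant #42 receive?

Pass

Ethics module score 72 ≥ 55: minimum met.
Weighted total:
  Theory 79 × 0.23 = 18.17
  Oral exam 30.5 × 0.15 = 4.575
  Ethics module 72 × 0.07 = 5.04
  Applied module 85 × 0.07 = 5.95
  Safety assessment 43 × 0.17 = 7.31
  Practical 60 × 0.06 = 3.6
  Skills demo 79 × 0.08 = 6.32
  Written test 94 × 0.17 = 15.98
Sum = 66.945
66.945 is ≥ 50 and < 67 → Pass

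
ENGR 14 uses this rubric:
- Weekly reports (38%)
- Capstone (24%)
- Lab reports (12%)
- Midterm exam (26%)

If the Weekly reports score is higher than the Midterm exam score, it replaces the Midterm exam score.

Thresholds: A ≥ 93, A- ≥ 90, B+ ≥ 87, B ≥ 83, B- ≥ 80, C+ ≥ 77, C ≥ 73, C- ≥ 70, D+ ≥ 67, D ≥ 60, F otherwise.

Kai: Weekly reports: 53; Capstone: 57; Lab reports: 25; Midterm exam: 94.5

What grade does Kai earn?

D

Weekly reports (53) ≤ Midterm exam (94.5), so Midterm exam stays at 94.5.
Weighted total:
  Weekly reports 53 × 0.38 = 20.14
  Capstone 57 × 0.24 = 13.68
  Lab reports 25 × 0.12 = 3
  Midterm exam 94.5 × 0.26 = 24.57
Sum = 61.39
61.39 is ≥ 60 and < 67 → D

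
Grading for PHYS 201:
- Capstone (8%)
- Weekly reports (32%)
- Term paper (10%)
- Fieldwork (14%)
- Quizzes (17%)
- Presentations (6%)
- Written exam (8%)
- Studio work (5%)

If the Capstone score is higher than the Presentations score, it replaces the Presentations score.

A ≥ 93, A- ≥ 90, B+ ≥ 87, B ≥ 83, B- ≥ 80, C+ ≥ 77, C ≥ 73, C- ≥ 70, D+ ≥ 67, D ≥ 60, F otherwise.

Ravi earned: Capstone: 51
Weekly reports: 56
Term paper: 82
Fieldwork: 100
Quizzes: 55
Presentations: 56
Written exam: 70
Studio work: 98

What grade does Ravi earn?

Capstone (51) ≤ Presentations (56), so Presentations stays at 56.
Weighted total:
  Capstone 51 × 0.08 = 4.08
  Weekly reports 56 × 0.32 = 17.92
  Term paper 82 × 0.1 = 8.2
  Fieldwork 100 × 0.14 = 14
  Quizzes 55 × 0.17 = 9.35
  Presentations 56 × 0.06 = 3.36
  Written exam 70 × 0.08 = 5.6
  Studio work 98 × 0.05 = 4.9
Sum = 67.41
67.41 is ≥ 67 and < 70 → D+

D+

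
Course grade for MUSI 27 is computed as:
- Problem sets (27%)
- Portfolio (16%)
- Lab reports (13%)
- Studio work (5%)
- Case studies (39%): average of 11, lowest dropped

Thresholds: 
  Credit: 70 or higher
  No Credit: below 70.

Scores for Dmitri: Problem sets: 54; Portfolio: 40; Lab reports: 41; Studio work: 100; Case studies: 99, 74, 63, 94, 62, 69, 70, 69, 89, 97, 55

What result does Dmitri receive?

Case studies: drop 55 → average of remaining 10 = 786/10 = 78.6
Weighted total:
  Problem sets 54 × 0.27 = 14.58
  Portfolio 40 × 0.16 = 6.4
  Lab reports 41 × 0.13 = 5.33
  Studio work 100 × 0.05 = 5
  Case studies 78.6 × 0.39 = 30.654
Sum = 61.964
61.964 < 70 → No Credit

No Credit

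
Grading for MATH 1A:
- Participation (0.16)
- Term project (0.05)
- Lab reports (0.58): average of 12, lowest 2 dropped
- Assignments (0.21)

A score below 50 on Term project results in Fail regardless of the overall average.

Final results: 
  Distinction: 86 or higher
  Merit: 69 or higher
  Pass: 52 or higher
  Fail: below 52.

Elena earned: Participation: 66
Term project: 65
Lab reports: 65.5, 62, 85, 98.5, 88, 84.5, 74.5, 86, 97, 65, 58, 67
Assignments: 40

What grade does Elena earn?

Lab reports: drop 58, 62 → average of remaining 10 = 811/10 = 81.1
Term project score 65 ≥ 50: minimum met.
Weighted total:
  Participation 66 × 0.16 = 10.56
  Term project 65 × 0.05 = 3.25
  Lab reports 81.1 × 0.58 = 47.038
  Assignments 40 × 0.21 = 8.4
Sum = 69.248
69.248 is ≥ 69 and < 86 → Merit

Merit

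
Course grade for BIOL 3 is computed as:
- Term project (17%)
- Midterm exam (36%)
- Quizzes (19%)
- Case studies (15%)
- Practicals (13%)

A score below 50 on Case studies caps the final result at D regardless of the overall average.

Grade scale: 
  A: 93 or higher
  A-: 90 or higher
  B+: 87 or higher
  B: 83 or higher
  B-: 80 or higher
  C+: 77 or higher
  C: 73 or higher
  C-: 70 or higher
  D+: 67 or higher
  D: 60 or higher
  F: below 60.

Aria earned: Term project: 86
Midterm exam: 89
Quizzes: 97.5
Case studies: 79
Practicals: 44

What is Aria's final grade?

B-

Case studies score 79 ≥ 50: minimum met.
Weighted total:
  Term project 86 × 0.17 = 14.62
  Midterm exam 89 × 0.36 = 32.04
  Quizzes 97.5 × 0.19 = 18.525
  Case studies 79 × 0.15 = 11.85
  Practicals 44 × 0.13 = 5.72
Sum = 82.755
82.755 is ≥ 80 and < 83 → B-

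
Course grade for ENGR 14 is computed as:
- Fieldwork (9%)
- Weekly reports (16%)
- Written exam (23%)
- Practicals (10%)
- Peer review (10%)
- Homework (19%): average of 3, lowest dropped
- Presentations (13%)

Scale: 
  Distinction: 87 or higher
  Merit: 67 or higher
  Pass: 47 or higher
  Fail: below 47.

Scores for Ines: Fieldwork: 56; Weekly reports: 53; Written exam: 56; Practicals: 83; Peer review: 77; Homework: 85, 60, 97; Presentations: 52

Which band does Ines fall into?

Pass

Homework: drop 60 → average of remaining 2 = 182/2 = 91
Weighted total:
  Fieldwork 56 × 0.09 = 5.04
  Weekly reports 53 × 0.16 = 8.48
  Written exam 56 × 0.23 = 12.88
  Practicals 83 × 0.1 = 8.3
  Peer review 77 × 0.1 = 7.7
  Homework 91 × 0.19 = 17.29
  Presentations 52 × 0.13 = 6.76
Sum = 66.45
66.45 is ≥ 47 and < 67 → Pass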